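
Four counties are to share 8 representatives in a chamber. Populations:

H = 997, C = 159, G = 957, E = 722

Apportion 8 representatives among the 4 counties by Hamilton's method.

H: 3, C: 0, G: 3, E: 2

Total 2835; standard divisor 2835/8 ≈ 354.375.
Standard quotas: H 2.813, C 0.449, G 2.701, E 2.037.
Lower quotas: H 2, C 0, G 2, E 2 (sum 6, leaving 2 seats).
Remainders in descending order: H 0.813, G 0.701, C 0.449, E 0.037.
Largest remainders: H, G receive the extra seats.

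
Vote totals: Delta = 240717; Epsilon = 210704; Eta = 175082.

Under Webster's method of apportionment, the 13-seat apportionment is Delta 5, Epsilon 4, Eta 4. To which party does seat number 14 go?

Epsilon

Priority for the next seat is population ÷ (current seats + 0.5).
Priorities: Delta 43766.727, Epsilon 46823.111, Eta 38907.111.
Highest priority: Epsilon.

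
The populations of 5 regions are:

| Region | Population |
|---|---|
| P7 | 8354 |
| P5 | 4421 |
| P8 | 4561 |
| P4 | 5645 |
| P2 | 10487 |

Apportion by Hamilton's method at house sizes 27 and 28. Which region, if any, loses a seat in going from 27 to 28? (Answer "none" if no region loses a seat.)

At 27 seats: P7 7, P5 4, P8 4, P4 4, P2 8.
At 28 seats: P7 7, P5 3, P8 4, P4 5, P2 9.
P5 drops from 4 to 3.

P5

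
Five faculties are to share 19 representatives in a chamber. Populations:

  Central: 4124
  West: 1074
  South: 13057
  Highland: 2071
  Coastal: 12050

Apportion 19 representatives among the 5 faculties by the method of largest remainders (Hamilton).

Central 2, West 1, South 8, Highland 1, Coastal 7

The standard divisor is 32376/19 = 1704.
Standard quotas: Central 2.4202, West 0.6303, South 7.6626, Highland 1.2154, Coastal 7.0716.
Lower quotas: Central 2, West 0, South 7, Highland 1, Coastal 7 (sum 17, leaving 2 seats).
Remainders in descending order: South 0.6626, West 0.6303, Central 0.4202, Highland 0.2154, Coastal 0.0716.
Largest remainders: South, West receive the extra seats.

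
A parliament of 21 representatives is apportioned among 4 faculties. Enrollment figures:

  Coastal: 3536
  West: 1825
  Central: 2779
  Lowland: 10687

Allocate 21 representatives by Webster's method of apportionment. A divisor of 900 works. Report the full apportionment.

Coastal=4; West=2; Central=3; Lowland=12

With modified divisor 900: modified quotas Coastal 3.929, West 2.028, Central 3.088, Lowland 11.874.
Rounding to the nearest integer: Coastal 4, West 2, Central 3, Lowland 12 (total 21).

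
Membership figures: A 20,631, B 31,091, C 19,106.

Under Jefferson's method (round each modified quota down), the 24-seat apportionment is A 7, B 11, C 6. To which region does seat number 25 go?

C

Priority for the next seat is population ÷ (current seats + 1).
Priorities: A 2578.875, B 2590.917, C 2729.429.
Highest priority: C.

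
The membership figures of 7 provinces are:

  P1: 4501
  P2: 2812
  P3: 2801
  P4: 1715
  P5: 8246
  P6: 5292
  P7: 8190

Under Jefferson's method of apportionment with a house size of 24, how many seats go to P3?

2

Standard divisor 33557/24 ≈ 1398.208; standard quotas: P1 3.219, P2 2.011, P3 2.003, P4 1.227, P5 5.898, P6 3.785, P7 5.857.
Rounding down gives 3, 2, 2, 1, 5, 3, 5 = 21 seats, so the divisor must be adjusted.
With modified divisor 1300: modified quotas P1 3.462, P2 2.163, P3 2.155, P4 1.319, P5 6.343, P6 4.071, P7 6.300.
Rounding down: P1 3, P2 2, P3 2, P4 1, P5 6, P6 4, P7 6 (total 24).
P3 receives 2.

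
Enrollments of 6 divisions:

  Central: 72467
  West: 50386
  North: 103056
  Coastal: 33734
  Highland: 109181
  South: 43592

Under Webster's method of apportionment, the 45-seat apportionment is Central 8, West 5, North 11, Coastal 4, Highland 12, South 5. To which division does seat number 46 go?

Priority for the next seat is population ÷ (current seats + 0.5).
Priorities: Central 8525.529, West 9161.091, North 8961.391, Coastal 7496.444, Highland 8734.480, South 7925.818.
Highest priority: West.

West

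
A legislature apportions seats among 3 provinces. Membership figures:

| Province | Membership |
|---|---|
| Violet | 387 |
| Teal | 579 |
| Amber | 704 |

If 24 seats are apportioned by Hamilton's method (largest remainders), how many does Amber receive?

10

Standard divisor: 1670 ÷ 24 ≈ 69.583.
Standard quotas: Violet 5.562, Teal 8.321, Amber 10.117.
Lower quotas: Violet 5, Teal 8, Amber 10 (sum 23, leaving 1 seat).
Remainders in descending order: Violet 0.562, Teal 0.321, Amber 0.117.
Largest remainder: Violet receives the extra seat.
Amber receives 10.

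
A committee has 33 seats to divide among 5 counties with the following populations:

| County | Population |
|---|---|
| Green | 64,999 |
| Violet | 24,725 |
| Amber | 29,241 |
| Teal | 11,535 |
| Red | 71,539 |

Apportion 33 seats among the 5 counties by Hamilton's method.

Standard divisor: 202039 ÷ 33 ≈ 6122.394.
Standard quotas: Green 10.6166, Violet 4.0385, Amber 4.7761, Teal 1.8841, Red 11.6848.
Lower quotas: Green 10, Violet 4, Amber 4, Teal 1, Red 11 (sum 30, leaving 3 seats).
Remainders in descending order: Teal 0.8841, Amber 0.7761, Red 0.6848, Green 0.6166, Violet 0.0385.
Largest remainders: Teal, Amber, Red receive the extra seats.

Green 10, Violet 4, Amber 5, Teal 2, Red 12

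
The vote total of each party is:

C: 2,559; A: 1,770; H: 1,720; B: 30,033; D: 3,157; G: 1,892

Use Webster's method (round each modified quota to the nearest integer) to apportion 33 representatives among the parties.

C=2; A=1; H=1; B=24; D=3; G=2

Standard divisor 41131/33 ≈ 1246.394; standard quotas: C 2.053, A 1.420, H 1.380, B 24.096, D 2.533, G 1.518.
Rounding to the nearest integer gives C 2, A 1, H 1, B 24, D 3, G 2 — total 33, matching the house size, so no adjustment is needed.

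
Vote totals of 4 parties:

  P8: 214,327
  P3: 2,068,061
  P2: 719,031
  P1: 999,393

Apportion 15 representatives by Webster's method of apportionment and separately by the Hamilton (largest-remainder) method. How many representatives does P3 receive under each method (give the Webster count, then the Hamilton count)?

Webster: P8 1, P3 7, P2 3, P1 4.
Hamilton: P8 1, P3 8, P2 2, P1 4.
P3 gets 7 under Webster and 8 under Hamilton.

7 and 8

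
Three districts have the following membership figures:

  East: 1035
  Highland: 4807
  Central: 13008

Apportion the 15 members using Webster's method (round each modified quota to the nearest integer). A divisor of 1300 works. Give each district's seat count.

With modified divisor 1300: modified quotas East 0.796, Highland 3.698, Central 10.006.
Rounding to the nearest integer: East 1, Highland 4, Central 10 (total 15).

East: 1, Highland: 4, Central: 10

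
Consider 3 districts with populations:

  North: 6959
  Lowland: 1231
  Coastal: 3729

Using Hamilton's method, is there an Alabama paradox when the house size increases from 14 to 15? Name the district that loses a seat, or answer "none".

Lowland

At 14 seats: North 8, Lowland 2, Coastal 4.
At 15 seats: North 9, Lowland 1, Coastal 5.
Lowland drops from 2 to 1.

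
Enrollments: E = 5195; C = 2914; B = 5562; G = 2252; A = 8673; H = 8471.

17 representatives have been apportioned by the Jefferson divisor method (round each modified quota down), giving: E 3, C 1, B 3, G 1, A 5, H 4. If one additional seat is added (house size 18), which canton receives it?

H

Priority for the next seat is population ÷ (current seats + 1).
Priorities: E 1298.750, C 1457.000, B 1390.500, G 1126.000, A 1445.500, H 1694.200.
Highest priority: H.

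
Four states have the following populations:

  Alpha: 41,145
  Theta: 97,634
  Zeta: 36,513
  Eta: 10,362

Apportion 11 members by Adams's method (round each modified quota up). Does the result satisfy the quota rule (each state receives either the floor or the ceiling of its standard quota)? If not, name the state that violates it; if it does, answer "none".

none

Standard quotas: Alpha 2.438, Theta 5.785, Zeta 2.163, Eta 0.614.
Adams allocation: Alpha 3, Theta 5, Zeta 2, Eta 1.
Every allocation lies between the lower and upper quota.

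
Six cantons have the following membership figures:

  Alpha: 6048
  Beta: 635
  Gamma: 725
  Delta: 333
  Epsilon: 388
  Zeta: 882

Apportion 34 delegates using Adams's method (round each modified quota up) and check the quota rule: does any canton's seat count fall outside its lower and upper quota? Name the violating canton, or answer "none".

Alpha

Standard quotas: Alpha 22.820, Beta 2.396, Gamma 2.736, Delta 1.256, Epsilon 1.464, Zeta 3.328.
Adams allocation: Alpha 21, Beta 3, Gamma 3, Delta 2, Epsilon 2, Zeta 3.
Alpha has quota 22.820 (lower 22, upper 23) but receives 21 — outside the quota interval.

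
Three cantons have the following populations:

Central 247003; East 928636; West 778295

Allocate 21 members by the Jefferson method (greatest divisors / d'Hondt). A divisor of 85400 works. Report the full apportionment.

Central=2, East=10, West=9

With modified divisor 85400: modified quotas Central 2.892, East 10.874, West 9.114.
Rounding down: Central 2, East 10, West 9 (total 21).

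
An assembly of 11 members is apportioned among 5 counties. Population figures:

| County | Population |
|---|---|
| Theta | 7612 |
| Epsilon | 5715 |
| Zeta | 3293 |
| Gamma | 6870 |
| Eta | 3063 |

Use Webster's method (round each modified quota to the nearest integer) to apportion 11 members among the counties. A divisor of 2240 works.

Theta 3, Epsilon 3, Zeta 1, Gamma 3, Eta 1

With modified divisor 2240: modified quotas Theta 3.398, Epsilon 2.551, Zeta 1.470, Gamma 3.067, Eta 1.367.
Rounding to the nearest integer: Theta 3, Epsilon 3, Zeta 1, Gamma 3, Eta 1 (total 11).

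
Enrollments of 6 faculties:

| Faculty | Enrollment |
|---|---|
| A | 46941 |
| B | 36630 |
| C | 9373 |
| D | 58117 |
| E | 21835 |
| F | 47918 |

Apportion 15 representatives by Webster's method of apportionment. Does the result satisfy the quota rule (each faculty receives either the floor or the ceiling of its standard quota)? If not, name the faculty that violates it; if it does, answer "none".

none

Standard quotas: A 3.189, B 2.488, C 0.637, D 3.948, E 1.483, F 3.255.
Webster allocation: A 3, B 3, C 1, D 4, E 1, F 3.
Every allocation lies between the lower and upper quota.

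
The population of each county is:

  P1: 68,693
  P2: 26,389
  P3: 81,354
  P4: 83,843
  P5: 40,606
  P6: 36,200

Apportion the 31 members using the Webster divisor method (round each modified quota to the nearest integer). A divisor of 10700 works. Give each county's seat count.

P1 6, P2 2, P3 8, P4 8, P5 4, P6 3

With modified divisor 10700: modified quotas P1 6.420, P2 2.466, P3 7.603, P4 7.836, P5 3.795, P6 3.383.
Rounding to the nearest integer: P1 6, P2 2, P3 8, P4 8, P5 4, P6 3 (total 31).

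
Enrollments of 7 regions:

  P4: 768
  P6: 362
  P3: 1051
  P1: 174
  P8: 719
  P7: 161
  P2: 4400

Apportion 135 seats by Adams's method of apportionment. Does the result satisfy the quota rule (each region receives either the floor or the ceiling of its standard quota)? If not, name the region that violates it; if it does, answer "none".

P2

Standard quotas: P4 13.580, P6 6.401, P3 18.583, P1 3.077, P8 12.713, P7 2.847, P2 77.800.
Adams allocation: P4 14, P6 7, P3 19, P1 3, P8 13, P7 3, P2 76.
P2 has quota 77.800 (lower 77, upper 78) but receives 76 — outside the quota interval.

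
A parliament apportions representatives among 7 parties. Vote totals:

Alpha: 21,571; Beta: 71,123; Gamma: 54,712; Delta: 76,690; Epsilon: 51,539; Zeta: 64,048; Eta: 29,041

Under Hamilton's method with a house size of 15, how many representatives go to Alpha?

Total 368724; standard divisor 368724/15 ≈ 24581.6.
Standard quotas: Alpha 0.8775, Beta 2.8933, Gamma 2.2257, Delta 3.1198, Epsilon 2.0966, Zeta 2.6055, Eta 1.1814.
Lower quotas: Alpha 0, Beta 2, Gamma 2, Delta 3, Epsilon 2, Zeta 2, Eta 1 (sum 12, leaving 3 seats).
Remainders in descending order: Beta 0.8933, Alpha 0.8775, Zeta 0.6055, Gamma 0.2257, Eta 0.1814, Delta 0.1198, Epsilon 0.0966.
Largest remainders: Beta, Alpha, Zeta receive the extra seats.
Alpha receives 1.

1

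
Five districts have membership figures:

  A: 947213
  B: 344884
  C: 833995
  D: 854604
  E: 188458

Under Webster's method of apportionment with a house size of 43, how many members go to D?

Standard divisor 3169154/43 ≈ 73701.256; standard quotas: A 12.852, B 4.679, C 11.316, D 11.596, E 2.557.
Rounding to the nearest integer gives 13, 5, 11, 12, 3 = 44 seats, so the divisor must be adjusted.
With modified divisor 74634.3: modified quotas A 12.691, B 4.621, C 11.174, D 11.451, E 2.525.
Rounding to the nearest integer: A 13, B 5, C 11, D 11, E 3 (total 43).
D receives 11.

11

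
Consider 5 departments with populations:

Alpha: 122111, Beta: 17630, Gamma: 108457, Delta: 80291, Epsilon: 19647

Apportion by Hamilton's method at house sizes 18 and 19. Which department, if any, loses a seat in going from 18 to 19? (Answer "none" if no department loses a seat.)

none

At 18 seats: Alpha 6, Beta 1, Gamma 6, Delta 4, Epsilon 1.
At 19 seats: Alpha 7, Beta 1, Gamma 6, Delta 4, Epsilon 1.
No department's allocation decreased.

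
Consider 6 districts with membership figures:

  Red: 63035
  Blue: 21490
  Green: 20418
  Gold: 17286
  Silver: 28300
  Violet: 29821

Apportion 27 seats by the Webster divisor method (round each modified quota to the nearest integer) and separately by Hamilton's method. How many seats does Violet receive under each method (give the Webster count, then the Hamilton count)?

Webster: Red 10, Blue 3, Green 3, Gold 3, Silver 4, Violet 4.
Hamilton: Red 9, Blue 3, Green 3, Gold 3, Silver 4, Violet 5.
Violet gets 4 under Webster and 5 under Hamilton.

4 and 5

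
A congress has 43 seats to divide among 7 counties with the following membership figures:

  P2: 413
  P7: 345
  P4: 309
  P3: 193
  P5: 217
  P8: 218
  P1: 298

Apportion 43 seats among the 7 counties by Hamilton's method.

P2=9, P7=7, P4=7, P3=4, P5=5, P8=5, P1=6

Total 1993; standard divisor 1993/43 ≈ 46.349.
Standard quotas: P2 8.911, P7 7.444, P4 6.667, P3 4.164, P5 4.682, P8 4.703, P1 6.430.
Lower quotas: P2 8, P7 7, P4 6, P3 4, P5 4, P8 4, P1 6 (sum 39, leaving 4 seats).
Remainders in descending order: P2 0.911, P8 0.703, P5 0.682, P4 0.667, P7 0.444, P1 0.430, P3 0.164.
The surplus seats go to P2, P8, P5, P4.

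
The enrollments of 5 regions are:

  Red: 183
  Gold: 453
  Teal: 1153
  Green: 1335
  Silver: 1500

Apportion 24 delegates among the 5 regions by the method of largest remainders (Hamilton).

Red=1, Gold=2, Teal=6, Green=7, Silver=8

The standard divisor is 4624/24 ≈ 192.667.
Standard quotas: Red 0.950, Gold 2.351, Teal 5.984, Green 6.929, Silver 7.785.
Lower quotas: Red 0, Gold 2, Teal 5, Green 6, Silver 7 (sum 20, leaving 4 seats).
Remainders in descending order: Teal 0.984, Red 0.950, Green 0.929, Silver 0.785, Gold 0.351.
The surplus seats go to Teal, Red, Green, Silver.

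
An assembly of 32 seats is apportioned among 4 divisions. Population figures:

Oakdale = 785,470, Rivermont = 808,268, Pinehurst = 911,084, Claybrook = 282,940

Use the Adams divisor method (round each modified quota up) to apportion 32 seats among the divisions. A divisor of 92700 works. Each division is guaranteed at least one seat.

With modified divisor 92700: modified quotas Oakdale 8.473, Rivermont 8.719, Pinehurst 9.828, Claybrook 3.052.
Rounding up: Oakdale 9, Rivermont 9, Pinehurst 10, Claybrook 4 (total 32).

Oakdale: 9; Rivermont: 9; Pinehurst: 10; Claybrook: 4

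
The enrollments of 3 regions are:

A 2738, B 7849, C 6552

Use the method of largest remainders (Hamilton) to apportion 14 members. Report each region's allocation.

A: 2; B: 7; C: 5

Standard divisor: 17139 ÷ 14 ≈ 1224.214.
Standard quotas: A 2.2365, B 6.4115, C 5.3520.
Lower quotas: A 2, B 6, C 5 (sum 13, leaving 1 seat).
Remainders in descending order: B 0.4115, C 0.3520, A 0.2365.
Largest remainder: B receives the extra seat.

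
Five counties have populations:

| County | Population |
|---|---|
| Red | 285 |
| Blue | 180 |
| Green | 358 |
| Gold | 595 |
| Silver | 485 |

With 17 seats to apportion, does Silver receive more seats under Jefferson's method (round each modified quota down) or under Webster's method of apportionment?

Jefferson: Red 2, Blue 1, Green 3, Gold 6, Silver 5.
Webster: Red 3, Blue 2, Green 3, Gold 5, Silver 4.
Silver gets 5 under Jefferson and 4 under Webster.

Jefferson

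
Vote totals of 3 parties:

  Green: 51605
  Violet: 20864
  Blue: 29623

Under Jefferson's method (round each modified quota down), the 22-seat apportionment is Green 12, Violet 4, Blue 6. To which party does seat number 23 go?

Priority for the next seat is population ÷ (current seats + 1).
Priorities: Green 3969.615, Violet 4172.800, Blue 4231.857.
Highest priority: Blue.

Blue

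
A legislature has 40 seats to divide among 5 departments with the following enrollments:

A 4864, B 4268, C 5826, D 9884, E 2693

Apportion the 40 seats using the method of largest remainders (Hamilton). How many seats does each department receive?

A=7; B=6; C=9; D=14; E=4

Total 27535; standard divisor 27535/40 ≈ 688.375.
Standard quotas: A 7.0659, B 6.2001, C 8.4634, D 14.3585, E 3.9121.
Lower quotas: A 7, B 6, C 8, D 14, E 3 (sum 38, leaving 2 seats).
Remainders in descending order: E 0.9121, C 0.4634, D 0.3585, B 0.2001, A 0.0659.
Largest remainders: E, C receive the extra seats.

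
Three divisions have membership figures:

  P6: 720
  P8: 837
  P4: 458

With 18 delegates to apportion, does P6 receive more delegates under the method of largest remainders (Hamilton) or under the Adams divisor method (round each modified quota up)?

Hamilton: P6 6, P8 8, P4 4.
Adams: P6 7, P8 7, P4 4.
P6 gets 6 under Hamilton and 7 under Adams.

Adams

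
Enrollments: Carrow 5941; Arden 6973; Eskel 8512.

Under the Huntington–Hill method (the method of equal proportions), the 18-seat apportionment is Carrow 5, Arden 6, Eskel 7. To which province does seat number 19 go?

Eskel

Priority for the next seat is population ÷ (√(s·(s+1))).
Priorities: Carrow 1084.673, Arden 1075.957, Eskel 1137.464.
Highest priority: Eskel.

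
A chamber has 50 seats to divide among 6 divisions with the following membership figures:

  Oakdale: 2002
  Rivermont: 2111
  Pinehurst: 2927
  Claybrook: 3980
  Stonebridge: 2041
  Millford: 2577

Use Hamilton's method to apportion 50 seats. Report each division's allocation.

The standard divisor is 15638/50 ≈ 312.76.
Standard quotas: Oakdale 6.401, Rivermont 6.750, Pinehurst 9.359, Claybrook 12.725, Stonebridge 6.526, Millford 8.240.
Lower quotas: Oakdale 6, Rivermont 6, Pinehurst 9, Claybrook 12, Stonebridge 6, Millford 8 (sum 47, leaving 3 seats).
Remainders in descending order: Rivermont 0.750, Claybrook 0.725, Stonebridge 0.526, Oakdale 0.401, Pinehurst 0.359, Millford 0.240.
Largest remainders: Rivermont, Claybrook, Stonebridge receive the extra seats.

Oakdale=6, Rivermont=7, Pinehurst=9, Claybrook=13, Stonebridge=7, Millford=8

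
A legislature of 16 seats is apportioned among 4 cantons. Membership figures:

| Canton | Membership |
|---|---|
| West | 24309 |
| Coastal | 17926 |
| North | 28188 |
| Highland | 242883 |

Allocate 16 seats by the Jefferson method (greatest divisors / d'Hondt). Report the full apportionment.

Standard divisor 313306/16 ≈ 19581.625; standard quotas: West 1.241, Coastal 0.915, North 1.440, Highland 12.404.
Rounding down gives 1, 0, 1, 12 = 14 seats, so the divisor must be adjusted.
With modified divisor 17522: modified quotas West 1.387, Coastal 1.023, North 1.609, Highland 13.862.
Rounding down: West 1, Coastal 1, North 1, Highland 13 (total 16).

West 1; Coastal 1; North 1; Highland 13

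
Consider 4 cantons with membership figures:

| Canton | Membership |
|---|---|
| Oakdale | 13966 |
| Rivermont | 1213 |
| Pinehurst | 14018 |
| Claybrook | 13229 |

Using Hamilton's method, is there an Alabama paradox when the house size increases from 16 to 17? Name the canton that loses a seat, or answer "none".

At 16 seats: Oakdale 5, Rivermont 1, Pinehurst 5, Claybrook 5.
At 17 seats: Oakdale 6, Rivermont 0, Pinehurst 6, Claybrook 5.
Rivermont drops from 1 to 0.

Rivermont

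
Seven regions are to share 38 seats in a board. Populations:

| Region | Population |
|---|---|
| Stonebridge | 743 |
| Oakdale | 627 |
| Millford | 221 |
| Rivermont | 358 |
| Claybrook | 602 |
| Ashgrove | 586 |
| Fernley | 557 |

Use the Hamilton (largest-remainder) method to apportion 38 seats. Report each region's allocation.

Stonebridge 8, Oakdale 6, Millford 2, Rivermont 4, Claybrook 6, Ashgrove 6, Fernley 6

Standard divisor: 3694 ÷ 38 ≈ 97.211.
Standard quotas: Stonebridge 7.643, Oakdale 6.450, Millford 2.273, Rivermont 3.683, Claybrook 6.193, Ashgrove 6.028, Fernley 5.730.
Lower quotas: Stonebridge 7, Oakdale 6, Millford 2, Rivermont 3, Claybrook 6, Ashgrove 6, Fernley 5 (sum 35, leaving 3 seats).
Remainders in descending order: Fernley 0.730, Rivermont 0.683, Stonebridge 0.643, Oakdale 0.450, Millford 0.273, Claybrook 0.193, Ashgrove 0.028.
Largest remainders: Fernley, Rivermont, Stonebridge receive the extra seats.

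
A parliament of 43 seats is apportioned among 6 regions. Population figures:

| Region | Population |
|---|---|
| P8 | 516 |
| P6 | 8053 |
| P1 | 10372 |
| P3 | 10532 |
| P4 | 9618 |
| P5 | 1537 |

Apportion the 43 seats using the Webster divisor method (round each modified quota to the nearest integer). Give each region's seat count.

Standard divisor 40628/43 ≈ 944.837; standard quotas: P8 0.546, P6 8.523, P1 10.978, P3 11.147, P4 10.180, P5 1.627.
Rounding to the nearest integer gives 1, 9, 11, 11, 10, 2 = 44 seats, so the divisor must be adjusted.
With modified divisor 970: modified quotas P8 0.532, P6 8.302, P1 10.693, P3 10.858, P4 9.915, P5 1.585.
Rounding to the nearest integer: P8 1, P6 8, P1 11, P3 11, P4 10, P5 2 (total 43).

P8=1, P6=8, P1=11, P3=11, P4=10, P5=2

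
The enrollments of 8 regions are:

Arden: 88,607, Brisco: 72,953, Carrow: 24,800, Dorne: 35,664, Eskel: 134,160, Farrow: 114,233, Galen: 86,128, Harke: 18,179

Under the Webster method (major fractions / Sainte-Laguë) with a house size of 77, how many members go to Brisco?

Standard divisor 574724/77 ≈ 7463.948; standard quotas: Arden 11.871, Brisco 9.774, Carrow 3.323, Dorne 4.778, Eskel 17.974, Farrow 15.305, Galen 11.539, Harke 2.436.
Rounding to the nearest integer gives Arden 12, Brisco 10, Carrow 3, Dorne 5, Eskel 18, Farrow 15, Galen 12, Harke 2 — total 77, matching the house size, so no adjustment is needed.
Brisco receives 10.

10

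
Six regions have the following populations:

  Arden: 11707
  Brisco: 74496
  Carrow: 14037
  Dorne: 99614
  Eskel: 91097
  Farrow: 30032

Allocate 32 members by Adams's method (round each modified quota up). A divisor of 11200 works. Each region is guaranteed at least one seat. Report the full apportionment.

With modified divisor 11200: modified quotas Arden 1.045, Brisco 6.651, Carrow 1.253, Dorne 8.894, Eskel 8.134, Farrow 2.681.
Rounding up: Arden 2, Brisco 7, Carrow 2, Dorne 9, Eskel 9, Farrow 3 (total 32).

Arden=2, Brisco=7, Carrow=2, Dorne=9, Eskel=9, Farrow=3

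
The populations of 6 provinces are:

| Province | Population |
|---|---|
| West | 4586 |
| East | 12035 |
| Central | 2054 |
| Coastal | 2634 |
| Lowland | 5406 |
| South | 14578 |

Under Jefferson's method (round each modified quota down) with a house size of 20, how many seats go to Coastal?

1

Standard divisor 41293/20 ≈ 2064.65; standard quotas: West 2.221, East 5.829, Central 0.995, Coastal 1.276, Lowland 2.618, South 7.061.
Rounding down gives 2, 5, 0, 1, 2, 7 = 17 seats, so the divisor must be adjusted.
With modified divisor 1816.17: modified quotas West 2.525, East 6.627, Central 1.131, Coastal 1.450, Lowland 2.977, South 8.027.
Rounding down: West 2, East 6, Central 1, Coastal 1, Lowland 2, South 8 (total 20).
Coastal receives 1.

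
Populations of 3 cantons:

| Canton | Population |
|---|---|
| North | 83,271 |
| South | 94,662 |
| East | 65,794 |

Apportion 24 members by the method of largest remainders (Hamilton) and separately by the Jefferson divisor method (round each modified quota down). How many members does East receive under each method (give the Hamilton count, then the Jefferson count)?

Hamilton: North 8, South 9, East 7.
Jefferson: North 8, South 10, East 6.
East gets 7 under Hamilton and 6 under Jefferson.

7 and 6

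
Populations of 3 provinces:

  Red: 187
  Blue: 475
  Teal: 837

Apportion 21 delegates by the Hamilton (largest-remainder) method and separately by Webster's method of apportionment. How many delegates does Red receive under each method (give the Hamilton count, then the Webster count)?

2 and 3

Hamilton: Red 2, Blue 7, Teal 12.
Webster: Red 3, Blue 7, Teal 11.
Red gets 2 under Hamilton and 3 under Webster.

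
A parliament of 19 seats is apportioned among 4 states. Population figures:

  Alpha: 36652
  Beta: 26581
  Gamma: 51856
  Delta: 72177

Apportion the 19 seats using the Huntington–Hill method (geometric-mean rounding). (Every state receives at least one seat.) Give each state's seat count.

Alpha 4; Beta 3; Gamma 5; Delta 7

With divisor 10113: modified quotas Alpha 3.624, Beta 2.628, Gamma 5.128, Delta 7.137.
Geometric-mean thresholds: Alpha √(3·4)=3.464, Beta √(2·3)=2.449, Gamma √(5·6)=5.477, Delta √(7·8)=7.483.
Each quota rounded against its threshold gives Alpha 4, Beta 3, Gamma 5, Delta 7 (total 19).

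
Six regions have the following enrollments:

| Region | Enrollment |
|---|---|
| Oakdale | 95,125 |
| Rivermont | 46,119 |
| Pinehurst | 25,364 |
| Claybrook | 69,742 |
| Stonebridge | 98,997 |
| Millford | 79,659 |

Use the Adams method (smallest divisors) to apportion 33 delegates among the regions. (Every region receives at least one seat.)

Oakdale 7, Rivermont 4, Pinehurst 2, Claybrook 6, Stonebridge 8, Millford 6

Standard divisor 415006/33 ≈ 12575.939; standard quotas: Oakdale 7.564, Rivermont 3.667, Pinehurst 2.017, Claybrook 5.546, Stonebridge 7.872, Millford 6.334.
Rounding up gives 8, 4, 3, 6, 8, 7 = 36 seats, so the divisor must be adjusted.
With modified divisor 13800: modified quotas Oakdale 6.893, Rivermont 3.342, Pinehurst 1.838, Claybrook 5.054, Stonebridge 7.174, Millford 5.772.
Rounding up: Oakdale 7, Rivermont 4, Pinehurst 2, Claybrook 6, Stonebridge 8, Millford 6 (total 33).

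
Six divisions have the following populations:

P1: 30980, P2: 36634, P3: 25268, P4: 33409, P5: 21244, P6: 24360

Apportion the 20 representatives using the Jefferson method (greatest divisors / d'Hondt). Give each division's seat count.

Standard divisor 171895/20 ≈ 8594.75; standard quotas: P1 3.605, P2 4.262, P3 2.940, P4 3.887, P5 2.472, P6 2.834.
Rounding down gives 3, 4, 2, 3, 2, 2 = 16 seats, so the divisor must be adjusted.
With modified divisor 7500: modified quotas P1 4.131, P2 4.885, P3 3.369, P4 4.455, P5 2.833, P6 3.248.
Rounding down: P1 4, P2 4, P3 3, P4 4, P5 2, P6 3 (total 20).

P1 4; P2 4; P3 3; P4 4; P5 2; P6 3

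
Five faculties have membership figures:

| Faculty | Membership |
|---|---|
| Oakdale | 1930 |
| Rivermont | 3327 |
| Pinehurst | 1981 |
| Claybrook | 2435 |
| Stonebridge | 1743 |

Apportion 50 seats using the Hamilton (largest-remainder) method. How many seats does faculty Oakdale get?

Total 11416; standard divisor 11416/50 ≈ 228.32.
Standard quotas: Oakdale 8.453, Rivermont 14.572, Pinehurst 8.676, Claybrook 10.665, Stonebridge 7.634.
Lower quotas: Oakdale 8, Rivermont 14, Pinehurst 8, Claybrook 10, Stonebridge 7 (sum 47, leaving 3 seats).
Remainders in descending order: Pinehurst 0.676, Claybrook 0.665, Stonebridge 0.634, Rivermont 0.572, Oakdale 0.453.
Largest remainders: Pinehurst, Claybrook, Stonebridge receive the extra seats.
Oakdale receives 8.

8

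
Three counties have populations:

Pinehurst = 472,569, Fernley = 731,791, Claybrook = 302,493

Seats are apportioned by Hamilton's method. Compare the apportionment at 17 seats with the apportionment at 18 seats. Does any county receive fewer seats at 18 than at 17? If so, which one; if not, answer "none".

At 17 seats: Pinehurst 5, Fernley 8, Claybrook 4.
At 18 seats: Pinehurst 6, Fernley 9, Claybrook 3.
Claybrook drops from 4 to 3.

Claybrook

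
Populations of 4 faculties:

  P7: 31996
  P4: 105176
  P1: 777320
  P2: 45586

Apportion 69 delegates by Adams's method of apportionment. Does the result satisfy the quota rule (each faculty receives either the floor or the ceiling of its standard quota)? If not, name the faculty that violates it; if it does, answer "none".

Standard quotas: P7 2.300, P4 7.559, P1 55.865, P2 3.276.
Adams allocation: P7 3, P4 8, P1 54, P2 4.
P1 has quota 55.865 (lower 55, upper 56) but receives 54 — outside the quota interval.

P1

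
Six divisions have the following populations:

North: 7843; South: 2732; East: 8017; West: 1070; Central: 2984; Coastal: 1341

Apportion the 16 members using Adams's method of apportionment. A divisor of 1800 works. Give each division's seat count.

With modified divisor 1800: modified quotas North 4.357, South 1.518, East 4.454, West 0.594, Central 1.658, Coastal 0.745.
Rounding up: North 5, South 2, East 5, West 1, Central 2, Coastal 1 (total 16).

North=5; South=2; East=5; West=1; Central=2; Coastal=1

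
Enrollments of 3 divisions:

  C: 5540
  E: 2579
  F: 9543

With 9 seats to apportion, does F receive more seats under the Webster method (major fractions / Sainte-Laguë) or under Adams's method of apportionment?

Webster: C 3, E 1, F 5.
Adams: C 3, E 2, F 4.
F gets 5 under Webster and 4 under Adams.

Webster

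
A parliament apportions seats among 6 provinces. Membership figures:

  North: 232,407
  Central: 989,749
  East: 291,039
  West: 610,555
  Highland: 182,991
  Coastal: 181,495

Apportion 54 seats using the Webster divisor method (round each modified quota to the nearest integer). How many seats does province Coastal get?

Standard divisor 2488236/54 ≈ 46078.444; standard quotas: North 5.044, Central 21.480, East 6.316, West 13.250, Highland 3.971, Coastal 3.939.
Rounding to the nearest integer gives 5, 21, 6, 13, 4, 4 = 53 seats, so the divisor must be adjusted.
With modified divisor 45600: modified quotas North 5.097, Central 21.705, East 6.382, West 13.389, Highland 4.013, Coastal 3.980.
Rounding to the nearest integer: North 5, Central 22, East 6, West 13, Highland 4, Coastal 4 (total 54).
Coastal receives 4.

4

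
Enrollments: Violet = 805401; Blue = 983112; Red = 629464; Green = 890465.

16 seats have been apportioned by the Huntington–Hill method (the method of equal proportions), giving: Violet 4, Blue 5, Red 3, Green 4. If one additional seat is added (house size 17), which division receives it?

Priority for the next seat is population ÷ (√(s·(s+1))).
Priorities: Violet 180093.139, Blue 179490.873, Red 181710.605, Green 199114.027.
Highest priority: Green.

Green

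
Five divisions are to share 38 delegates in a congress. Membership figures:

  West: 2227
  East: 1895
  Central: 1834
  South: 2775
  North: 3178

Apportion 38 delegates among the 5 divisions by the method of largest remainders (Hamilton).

The standard divisor is 11909/38 ≈ 313.395.
Standard quotas: West 7.106, East 6.047, Central 5.852, South 8.855, North 10.141.
Lower quotas: West 7, East 6, Central 5, South 8, North 10 (sum 36, leaving 2 seats).
Remainders in descending order: South 0.855, Central 0.852, North 0.141, West 0.106, East 0.047.
Largest remainders: South, Central receive the extra seats.

West: 7; East: 6; Central: 6; South: 9; North: 10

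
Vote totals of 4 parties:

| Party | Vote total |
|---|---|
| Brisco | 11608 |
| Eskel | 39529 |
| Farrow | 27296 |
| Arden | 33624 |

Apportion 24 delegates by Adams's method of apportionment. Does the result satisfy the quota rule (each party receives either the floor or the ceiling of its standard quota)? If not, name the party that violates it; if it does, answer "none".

Standard quotas: Brisco 2.486, Eskel 8.466, Farrow 5.846, Arden 7.201.
Adams allocation: Brisco 3, Eskel 8, Farrow 6, Arden 7.
Every allocation lies between the lower and upper quota.

none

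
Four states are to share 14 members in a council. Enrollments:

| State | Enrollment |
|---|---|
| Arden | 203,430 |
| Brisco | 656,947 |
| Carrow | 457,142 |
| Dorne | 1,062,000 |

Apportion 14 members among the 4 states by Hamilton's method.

The standard divisor is 2379519/14 ≈ 169965.643.
Standard quotas: Arden 1.1969, Brisco 3.8652, Carrow 2.6896, Dorne 6.2483.
Lower quotas: Arden 1, Brisco 3, Carrow 2, Dorne 6 (sum 12, leaving 2 seats).
Remainders in descending order: Brisco 0.8652, Carrow 0.6896, Dorne 0.2483, Arden 0.1969.
Largest remainders: Brisco, Carrow receive the extra seats.

Arden 1; Brisco 4; Carrow 3; Dorne 6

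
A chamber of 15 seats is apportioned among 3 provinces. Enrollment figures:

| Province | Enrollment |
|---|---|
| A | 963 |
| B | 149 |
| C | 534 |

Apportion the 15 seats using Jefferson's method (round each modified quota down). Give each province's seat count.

Standard divisor 1646/15 ≈ 109.733; standard quotas: A 8.776, B 1.358, C 4.866.
Rounding down gives 8, 1, 4 = 13 seats, so the divisor must be adjusted.
With modified divisor 100: modified quotas A 9.630, B 1.490, C 5.340.
Rounding down: A 9, B 1, C 5 (total 15).

A=9; B=1; C=5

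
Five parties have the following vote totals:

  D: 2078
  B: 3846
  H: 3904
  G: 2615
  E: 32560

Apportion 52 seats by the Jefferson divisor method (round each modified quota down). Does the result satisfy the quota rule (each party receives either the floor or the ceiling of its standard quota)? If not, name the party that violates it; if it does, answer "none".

E

Standard quotas: D 2.401, B 4.444, H 4.511, G 3.022, E 37.622.
Jefferson allocation: D 2, B 4, H 4, G 3, E 39.
E has quota 37.622 (lower 37, upper 38) but receives 39 — outside the quota interval.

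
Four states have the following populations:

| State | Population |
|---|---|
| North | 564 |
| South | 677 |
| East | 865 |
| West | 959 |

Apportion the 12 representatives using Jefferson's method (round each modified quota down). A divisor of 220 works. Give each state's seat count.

North 2, South 3, East 3, West 4

With modified divisor 220: modified quotas North 2.564, South 3.077, East 3.932, West 4.359.
Rounding down: North 2, South 3, East 3, West 4 (total 12).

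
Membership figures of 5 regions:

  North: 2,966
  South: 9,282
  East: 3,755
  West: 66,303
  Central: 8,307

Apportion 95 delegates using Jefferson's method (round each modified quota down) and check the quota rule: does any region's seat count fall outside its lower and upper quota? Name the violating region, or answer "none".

Standard quotas: North 3.110, South 9.731, East 3.937, West 69.513, Central 8.709.
Jefferson allocation: North 3, South 9, East 4, West 71, Central 8.
West has quota 69.513 (lower 69, upper 70) but receives 71 — outside the quota interval.

West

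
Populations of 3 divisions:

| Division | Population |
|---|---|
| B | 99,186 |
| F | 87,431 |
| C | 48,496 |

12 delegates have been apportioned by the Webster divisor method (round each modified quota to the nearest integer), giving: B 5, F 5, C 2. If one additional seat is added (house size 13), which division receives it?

Priority for the next seat is population ÷ (current seats + 0.5).
Priorities: B 18033.818, F 15896.545, C 19398.400.
Highest priority: C.

C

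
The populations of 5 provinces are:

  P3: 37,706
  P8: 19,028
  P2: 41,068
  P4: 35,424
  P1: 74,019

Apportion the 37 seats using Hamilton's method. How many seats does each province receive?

Total 207245; standard divisor 207245/37 ≈ 5601.216.
Standard quotas: P3 6.7318, P8 3.3971, P2 7.3320, P4 6.3243, P1 13.2148.
Lower quotas: P3 6, P8 3, P2 7, P4 6, P1 13 (sum 35, leaving 2 seats).
Remainders in descending order: P3 0.7318, P8 0.3971, P2 0.3320, P4 0.3243, P1 0.2148.
Largest remainders: P3, P8 receive the extra seats.

P3 7; P8 4; P2 7; P4 6; P1 13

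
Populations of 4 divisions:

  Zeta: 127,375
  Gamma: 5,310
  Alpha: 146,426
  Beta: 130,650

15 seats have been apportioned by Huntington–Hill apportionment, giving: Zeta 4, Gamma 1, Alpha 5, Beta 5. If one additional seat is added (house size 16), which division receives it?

Priority for the next seat is population ÷ (√(s·(s+1))).
Priorities: Zeta 28481.916, Gamma 3754.737, Alpha 26733.608, Beta 23853.317.
Highest priority: Zeta.

Zeta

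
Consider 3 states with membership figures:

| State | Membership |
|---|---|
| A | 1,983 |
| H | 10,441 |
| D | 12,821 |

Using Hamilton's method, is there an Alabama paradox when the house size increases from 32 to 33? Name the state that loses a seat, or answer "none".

At 32 seats: A 3, H 13, D 16.
At 33 seats: A 2, H 14, D 17.
A drops from 3 to 2.

A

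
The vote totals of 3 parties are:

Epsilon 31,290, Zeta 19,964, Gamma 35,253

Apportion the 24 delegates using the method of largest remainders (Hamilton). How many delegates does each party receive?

Epsilon 9, Zeta 5, Gamma 10

Standard divisor: 86507 ÷ 24 ≈ 3604.458.
Standard quotas: Epsilon 8.6809, Zeta 5.5387, Gamma 9.7804.
Lower quotas: Epsilon 8, Zeta 5, Gamma 9 (sum 22, leaving 2 seats).
Remainders in descending order: Gamma 0.7804, Epsilon 0.6809, Zeta 0.5387.
The surplus seats go to Gamma, Epsilon.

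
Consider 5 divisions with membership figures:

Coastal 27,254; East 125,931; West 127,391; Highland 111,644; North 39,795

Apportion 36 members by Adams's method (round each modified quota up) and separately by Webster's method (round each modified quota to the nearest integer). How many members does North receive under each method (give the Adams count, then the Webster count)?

4 and 3

Adams: Coastal 3, East 10, West 10, Highland 9, North 4.
Webster: Coastal 2, East 11, West 11, Highland 9, North 3.
North gets 4 under Adams and 3 under Webster.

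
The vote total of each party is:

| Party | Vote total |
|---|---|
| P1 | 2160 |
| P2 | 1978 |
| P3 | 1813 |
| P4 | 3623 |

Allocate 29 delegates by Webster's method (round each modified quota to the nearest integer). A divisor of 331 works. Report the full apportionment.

P1: 7; P2: 6; P3: 5; P4: 11

With modified divisor 331: modified quotas P1 6.526, P2 5.976, P3 5.477, P4 10.946.
Rounding to the nearest integer: P1 7, P2 6, P3 5, P4 11 (total 29).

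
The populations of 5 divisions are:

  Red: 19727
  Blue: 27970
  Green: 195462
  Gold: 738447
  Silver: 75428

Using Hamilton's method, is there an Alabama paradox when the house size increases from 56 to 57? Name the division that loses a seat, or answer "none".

At 56 seats: Red 1, Blue 2, Green 10, Gold 39, Silver 4.
At 57 seats: Red 1, Blue 1, Green 11, Gold 40, Silver 4.
Blue drops from 2 to 1.

Blue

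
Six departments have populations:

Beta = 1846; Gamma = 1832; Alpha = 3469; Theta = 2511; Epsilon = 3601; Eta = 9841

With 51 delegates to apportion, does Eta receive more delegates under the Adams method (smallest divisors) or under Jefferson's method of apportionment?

Jefferson

Adams: Beta 4, Gamma 4, Alpha 8, Theta 6, Epsilon 8, Eta 21.
Jefferson: Beta 4, Gamma 4, Alpha 8, Theta 5, Epsilon 8, Eta 22.
Eta gets 21 under Adams and 22 under Jefferson.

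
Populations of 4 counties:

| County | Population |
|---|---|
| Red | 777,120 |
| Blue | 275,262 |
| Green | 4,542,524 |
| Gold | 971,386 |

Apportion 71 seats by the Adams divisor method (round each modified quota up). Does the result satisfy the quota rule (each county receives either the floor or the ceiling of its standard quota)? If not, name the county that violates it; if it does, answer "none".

Green

Standard quotas: Red 8.403, Blue 2.976, Green 49.117, Gold 10.503.
Adams allocation: Red 9, Blue 3, Green 48, Gold 11.
Green has quota 49.117 (lower 49, upper 50) but receives 48 — outside the quota interval.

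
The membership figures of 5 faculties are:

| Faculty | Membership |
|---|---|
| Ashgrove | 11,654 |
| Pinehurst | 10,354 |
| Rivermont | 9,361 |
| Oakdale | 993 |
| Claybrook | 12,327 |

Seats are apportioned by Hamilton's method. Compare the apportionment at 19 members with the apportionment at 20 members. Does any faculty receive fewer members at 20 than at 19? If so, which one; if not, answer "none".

Oakdale

At 19 seats: Ashgrove 5, Pinehurst 4, Rivermont 4, Oakdale 1, Claybrook 5.
At 20 seats: Ashgrove 5, Pinehurst 5, Rivermont 4, Oakdale 0, Claybrook 6.
Oakdale drops from 1 to 0.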